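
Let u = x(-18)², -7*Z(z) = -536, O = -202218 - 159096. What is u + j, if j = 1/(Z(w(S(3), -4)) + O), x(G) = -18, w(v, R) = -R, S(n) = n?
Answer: 819286481/2528662 ≈ 324.00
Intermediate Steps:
O = -361314
Z(z) = 536/7 (Z(z) = -⅐*(-536) = 536/7)
u = 324 (u = (-18)² = 324)
j = -7/2528662 (j = 1/(536/7 - 361314) = 1/(-2528662/7) = -7/2528662 ≈ -2.7683e-6)
u + j = 324 - 7/2528662 = 819286481/2528662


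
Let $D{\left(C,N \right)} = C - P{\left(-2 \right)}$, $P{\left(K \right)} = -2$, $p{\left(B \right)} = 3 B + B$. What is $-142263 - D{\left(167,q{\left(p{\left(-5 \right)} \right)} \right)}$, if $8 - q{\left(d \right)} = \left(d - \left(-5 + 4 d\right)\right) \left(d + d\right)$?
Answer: $-142432$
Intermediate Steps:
$p{\left(B \right)} = 4 B$
$q{\left(d \right)} = 8 - 2 d \left(5 - 3 d\right)$ ($q{\left(d \right)} = 8 - \left(d - \left(-5 + 4 d\right)\right) \left(d + d\right) = 8 - \left(d - \left(-5 + 4 d\right)\right) 2 d = 8 - \left(5 - 3 d\right) 2 d = 8 - 2 d \left(5 - 3 d\right)$)
$D{\left(C,N \right)} = 2 + C$ ($D{\left(C,N \right)} = C - -2 = C + 2 = 2 + C$)
$-142263 - D{\left(167,q{\left(p{\left(-5 \right)} \right)} \right)} = -142263 - \left(2 + 167\right) = -142263 - 169 = -142432$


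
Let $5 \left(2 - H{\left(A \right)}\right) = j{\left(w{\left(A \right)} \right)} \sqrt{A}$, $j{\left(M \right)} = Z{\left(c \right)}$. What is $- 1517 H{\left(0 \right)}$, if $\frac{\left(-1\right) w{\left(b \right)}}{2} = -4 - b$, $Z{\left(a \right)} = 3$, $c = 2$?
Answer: $-3034$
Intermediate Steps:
$w{\left(b \right)} = 8 + 2 b$ ($w{\left(b \right)} = - 2 \left(-4 - b\right) = 8 + 2 b$)
$j{\left(M \right)} = 3$
$H{\left(A \right)} = 2 - \frac{3 \sqrt{A}}{5}$
$- 1517 H{\left(0 \right)} = - 1517 \left(2 - \frac{3 \sqrt{0}}{5}\right) = - 1517 \left(2 - 0\right) = - 1517 \left(2 + 0\right) = \left(-1517\right) 2 = -3034$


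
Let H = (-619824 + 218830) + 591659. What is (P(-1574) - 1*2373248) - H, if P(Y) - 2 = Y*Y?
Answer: -86435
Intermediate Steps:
H = 190665 (H = -400994 + 591659 = 190665)
P(Y) = 2 + Y**2 (P(Y) = 2 + Y*Y = 2 + Y**2)
(P(-1574) - 1*2373248) - H = ((2 + (-1574)**2) - 1*2373248) - 1*190665 = ((2 + 2477476) - 2373248) - 190665 = (2477478 - 2373248) - 190665 = 104230 - 190665 = -86435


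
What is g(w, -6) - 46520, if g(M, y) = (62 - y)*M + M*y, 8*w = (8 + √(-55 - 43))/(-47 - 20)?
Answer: -3116902/67 - 217*I*√2/268 ≈ -46521.0 - 1.1451*I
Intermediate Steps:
w = -1/67 - 7*I*√2/536 (w = ((8 + √(-55 - 43))/(-47 - 20))/8 = ((8 + √(-98))/(-67))/8 = ((8 + 7*I*√2)*(-1/67))/8 = (-8/67 - 7*I*√2/67)/8 = -1/67 - 7*I*√2/536 ≈ -0.014925 - 0.018469*I)
g(M, y) = M*y + M*(62 - y) (g(M, y) = M*(62 - y) + M*y = M*y + M*(62 - y))
g(w, -6) - 46520 = 62*(-1/67 - 7*I*√2/536) - 46520 = (-62/67 - 217*I*√2/268) - 46520 = -3116902/67 - 217*I*√2/268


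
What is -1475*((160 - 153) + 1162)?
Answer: -1724275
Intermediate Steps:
-1475*((160 - 153) + 1162) = -1475*(7 + 1162) = -1475*1169 = -1724275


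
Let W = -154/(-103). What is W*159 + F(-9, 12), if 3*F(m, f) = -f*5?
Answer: 22426/103 ≈ 217.73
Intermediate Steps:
W = 154/103 (W = -154*(-1/103) = 154/103 ≈ 1.4951)
F(m, f) = -5*f/3 (F(m, f) = (-f*5)/3 = (-5*f)/3 = -5*f/3)
W*159 + F(-9, 12) = (154/103)*159 - 5/3*12 = 24486/103 - 20 = 22426/103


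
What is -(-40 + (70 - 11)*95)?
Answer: -5565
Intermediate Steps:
-(-40 + (70 - 11)*95) = -(-40 + 59*95) = -(-40 + 5605) = -1*5565 = -5565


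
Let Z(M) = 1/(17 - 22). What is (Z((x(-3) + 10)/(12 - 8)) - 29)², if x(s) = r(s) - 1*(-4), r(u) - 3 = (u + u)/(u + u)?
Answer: 21316/25 ≈ 852.64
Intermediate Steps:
r(u) = 4 (r(u) = 3 + (u + u)/(u + u) = 3 + (2*u)/((2*u)) = 3 + (2*u)*(1/(2*u)) = 3 + 1 = 4)
x(s) = 8 (x(s) = 4 - 1*(-4) = 4 + 4 = 8)
Z(M) = -⅕ (Z(M) = 1/(-5) = -⅕)
(Z((x(-3) + 10)/(12 - 8)) - 29)² = (-⅕ - 29)² = (-146/5)² = 21316/25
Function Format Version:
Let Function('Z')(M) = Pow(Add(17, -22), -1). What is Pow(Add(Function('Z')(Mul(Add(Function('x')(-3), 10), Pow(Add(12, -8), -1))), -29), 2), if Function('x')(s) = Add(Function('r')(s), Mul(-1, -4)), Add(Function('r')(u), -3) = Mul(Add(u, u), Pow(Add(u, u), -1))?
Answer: Rational(21316, 25) ≈ 852.64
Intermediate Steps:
Function('r')(u) = 4 (Function('r')(u) = Add(3, Mul(Add(u, u), Pow(Add(u, u), -1))) = Add(3, Mul(Mul(2, u), Pow(Mul(2, u), -1))) = Add(3, Mul(Mul(2, u), Mul(Rational(1, 2), Pow(u, -1)))) = Add(3, 1) = 4)
Function('x')(s) = 8 (Function('x')(s) = Add(4, Mul(-1, -4)) = Add(4, 4) = 8)
Function('Z')(M) = Rational(-1, 5) (Function('Z')(M) = Pow(-5, -1) = Rational(-1, 5))
Pow(Add(Function('Z')(Mul(Add(Function('x')(-3), 10), Pow(Add(12, -8), -1))), -29), 2) = Pow(Add(Rational(-1, 5), -29), 2) = Pow(Rational(-146, 5), 2) = Rational(21316, 25)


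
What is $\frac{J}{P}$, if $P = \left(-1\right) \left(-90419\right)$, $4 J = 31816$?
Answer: $\frac{7954}{90419} \approx 0.087968$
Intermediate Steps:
$J = 7954$ ($J = \frac{1}{4} \cdot 31816 = 7954$)
$P = 90419$
$\frac{J}{P} = \frac{7954}{90419}$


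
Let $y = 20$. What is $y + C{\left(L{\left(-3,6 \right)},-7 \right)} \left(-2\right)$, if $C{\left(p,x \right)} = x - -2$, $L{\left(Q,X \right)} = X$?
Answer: $30$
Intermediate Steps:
$C{\left(p,x \right)} = 2 + x$ ($C{\left(p,x \right)} = x + 2 = 2 + x$)
$y + C{\left(L{\left(-3,6 \right)},-7 \right)} \left(-2\right) = 20 + \left(2 - 7\right) \left(-2\right) = 20 - -10 = 20 + 10 = 30$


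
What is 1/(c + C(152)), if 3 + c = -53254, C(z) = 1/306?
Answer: -306/16296641 ≈ -1.8777e-5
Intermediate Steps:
C(z) = 1/306
c = -53257 (c = -3 - 53254 = -53257)
1/(c + C(152)) = 1/(-53257 + 1/306) = 1/(-16296641/306) = -306/16296641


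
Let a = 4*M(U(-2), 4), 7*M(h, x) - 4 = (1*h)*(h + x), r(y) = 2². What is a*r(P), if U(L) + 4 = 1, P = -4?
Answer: 16/7 ≈ 2.2857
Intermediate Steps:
U(L) = -3 (U(L) = -4 + 1 = -3)
r(y) = 4
M(h, x) = 4/7 + h*(h + x)/7 (M(h, x) = 4/7 + ((1*h)*(h + x))/7 = 4/7 + (h*(h + x))/7 = 4/7 + h*(h + x)/7)
a = 4/7 (a = 4*(4/7 + (⅐)*(-3)² + (⅐)*(-3)*4) = 4*(4/7 + (⅐)*9 - 12/7) = 4*(4/7 + 9/7 - 12/7) = 4*(⅐) = 4/7 ≈ 0.57143)
a*r(P) = (4/7)*4 = 16/7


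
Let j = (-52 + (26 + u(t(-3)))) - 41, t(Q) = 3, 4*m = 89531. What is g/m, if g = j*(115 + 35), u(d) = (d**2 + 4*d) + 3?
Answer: -25800/89531 ≈ -0.28817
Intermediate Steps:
m = 89531/4 (m = (1/4)*89531 = 89531/4 ≈ 22383.)
u(d) = 3 + d**2 + 4*d
j = -43 (j = (-52 + (26 + (3 + 3**2 + 4*3))) - 41 = (-52 + (26 + (3 + 9 + 12))) - 41 = (-52 + (26 + 24)) - 41 = (-52 + 50) - 41 = -2 - 41 = -43)
g = -6450 (g = -43*(115 + 35) = -43*150 = -6450)
g/m = -6450/89531/4 = -6450*4/89531 = -25800/89531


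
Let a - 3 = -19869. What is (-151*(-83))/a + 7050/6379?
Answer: 60107293/126725214 ≈ 0.47431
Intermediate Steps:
a = -19866 (a = 3 - 19869 = -19866)
(-151*(-83))/a + 7050/6379 = -151*(-83)/(-19866) + 7050/6379 = 12533*(-1/19866) + 7050*(1/6379) = -12533/19866 + 7050/6379 = 60107293/126725214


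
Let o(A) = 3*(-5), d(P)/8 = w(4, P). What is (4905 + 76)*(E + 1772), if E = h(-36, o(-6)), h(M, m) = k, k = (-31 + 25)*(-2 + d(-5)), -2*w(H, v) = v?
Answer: 8288384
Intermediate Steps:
w(H, v) = -v/2
d(P) = -4*P (d(P) = 8*(-P/2) = -4*P)
o(A) = -15
k = -108 (k = (-31 + 25)*(-2 - 4*(-5)) = -6*(-2 + 20) = -6*18 = -108)
h(M, m) = -108
E = -108
(4905 + 76)*(E + 1772) = (4905 + 76)*(-108 + 1772) = 4981*1664 = 8288384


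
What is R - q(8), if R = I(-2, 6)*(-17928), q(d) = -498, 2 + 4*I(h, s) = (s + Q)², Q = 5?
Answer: -532860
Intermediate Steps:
I(h, s) = -½ + (5 + s)²/4 (I(h, s) = -½ + (s + 5)²/4 = -½ + (5 + s)²/4)
R = -533358 (R = (-½ + (5 + 6)²/4)*(-17928) = (-½ + (¼)*11²)*(-17928) = (-½ + (¼)*121)*(-17928) = (-½ + 121/4)*(-17928) = (119/4)*(-17928) = -533358)
R - q(8) = -533358 - 1*(-498) = -533358 + 498 = -532860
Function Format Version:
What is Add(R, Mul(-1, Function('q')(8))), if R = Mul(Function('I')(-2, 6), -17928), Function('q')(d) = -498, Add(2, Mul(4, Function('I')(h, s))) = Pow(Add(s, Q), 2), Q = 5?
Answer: -532860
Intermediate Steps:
Function('I')(h, s) = Add(Rational(-1, 2), Mul(Rational(1, 4), Pow(Add(5, s), 2))) (Function('I')(h, s) = Add(Rational(-1, 2), Mul(Rational(1, 4), Pow(Add(s, 5), 2))) = Add(Rational(-1, 2), Mul(Rational(1, 4), Pow(Add(5, s), 2))))
R = -533358 (R = Mul(Add(Rational(-1, 2), Mul(Rational(1, 4), Pow(Add(5, 6), 2))), -17928) = Mul(Add(Rational(-1, 2), Mul(Rational(1, 4), Pow(11, 2))), -17928) = Mul(Add(Rational(-1, 2), Mul(Rational(1, 4), 121)), -17928) = Mul(Add(Rational(-1, 2), Rational(121, 4)), -17928) = Mul(Rational(119, 4), -17928) = -533358)
Add(R, Mul(-1, Function('q')(8))) = Add(-533358, Mul(-1, -498)) = Add(-533358, 498) = -532860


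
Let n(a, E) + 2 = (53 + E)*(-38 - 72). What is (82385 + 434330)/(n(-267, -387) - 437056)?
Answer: -516715/400318 ≈ -1.2908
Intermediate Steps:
n(a, E) = -5832 - 110*E (n(a, E) = -2 + (53 + E)*(-38 - 72) = -2 + (53 + E)*(-110) = -2 + (-5830 - 110*E) = -5832 - 110*E)
(82385 + 434330)/(n(-267, -387) - 437056) = (82385 + 434330)/((-5832 - 110*(-387)) - 437056) = 516715/((-5832 + 42570) - 437056) = 516715/(36738 - 437056) = 516715/(-400318) = 516715*(-1/400318) = -516715/400318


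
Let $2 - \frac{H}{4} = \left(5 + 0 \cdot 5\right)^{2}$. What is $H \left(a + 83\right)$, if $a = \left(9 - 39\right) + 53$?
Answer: $-9752$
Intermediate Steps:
$a = 23$ ($a = -30 + 53 = 23$)
$H = -92$ ($H = 8 - 4 \left(5 + 0 \cdot 5\right)^{2} = 8 - 4 \left(5 + 0\right)^{2} = 8 - 4 \cdot 5^{2} = 8 - 100 = -92$)
$H \left(a + 83\right) = - 92 \left(23 + 83\right) = \left(-92\right) 106 = -9752$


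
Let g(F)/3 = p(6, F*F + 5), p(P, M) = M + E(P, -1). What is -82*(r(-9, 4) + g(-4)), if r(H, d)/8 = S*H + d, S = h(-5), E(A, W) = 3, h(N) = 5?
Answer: 20992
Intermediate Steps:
S = 5
p(P, M) = 3 + M (p(P, M) = M + 3 = 3 + M)
g(F) = 24 + 3*F² (g(F) = 3*(3 + (F*F + 5)) = 3*(3 + (F² + 5)) = 3*(3 + (5 + F²)) = 3*(8 + F²) = 24 + 3*F²)
r(H, d) = 8*d + 40*H (r(H, d) = 8*(5*H + d) = 8*(d + 5*H) = 8*d + 40*H)
-82*(r(-9, 4) + g(-4)) = -82*((8*4 + 40*(-9)) + (24 + 3*(-4)²)) = -82*((32 - 360) + (24 + 3*16)) = -82*(-328 + (24 + 48)) = -82*(-328 + 72) = -82*(-256) = 20992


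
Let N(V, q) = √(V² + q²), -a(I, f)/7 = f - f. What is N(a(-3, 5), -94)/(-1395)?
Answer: -94/1395 ≈ -0.067384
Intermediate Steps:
a(I, f) = 0 (a(I, f) = -7*(f - f) = -7*0 = 0)
N(a(-3, 5), -94)/(-1395) = √(0² + (-94)²)/(-1395) = √(0 + 8836)*(-1/1395) = √8836*(-1/1395) = 94*(-1/1395) = -94/1395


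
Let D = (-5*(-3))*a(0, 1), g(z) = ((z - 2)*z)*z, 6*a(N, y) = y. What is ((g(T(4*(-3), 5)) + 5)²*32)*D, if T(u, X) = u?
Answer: 323529680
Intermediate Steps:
a(N, y) = y/6
g(z) = z²*(-2 + z) (g(z) = ((-2 + z)*z)*z = (z*(-2 + z))*z = z²*(-2 + z))
D = 5/2 (D = (-5*(-3))*((⅙)*1) = 15*(⅙) = 5/2 ≈ 2.5000)
((g(T(4*(-3), 5)) + 5)²*32)*D = (((4*(-3))²*(-2 + 4*(-3)) + 5)²*32)*(5/2) = (((-12)²*(-2 - 12) + 5)²*32)*(5/2) = ((144*(-14) + 5)²*32)*(5/2) = ((-2016 + 5)²*32)*(5/2) = ((-2011)²*32)*(5/2) = (4044121*32)*(5/2) = 129411872*(5/2) = 323529680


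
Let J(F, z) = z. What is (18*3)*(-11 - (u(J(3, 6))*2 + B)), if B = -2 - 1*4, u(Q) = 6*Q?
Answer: -4158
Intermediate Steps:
B = -6 (B = -2 - 4 = -6)
(18*3)*(-11 - (u(J(3, 6))*2 + B)) = (18*3)*(-11 - ((6*6)*2 - 6)) = 54*(-11 - (36*2 - 6)) = 54*(-11 - (72 - 6)) = 54*(-11 - 1*66) = 54*(-11 - 66) = 54*(-77) = -4158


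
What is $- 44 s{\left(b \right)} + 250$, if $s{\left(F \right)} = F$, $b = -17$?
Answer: $998$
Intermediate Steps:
$- 44 s{\left(b \right)} + 250 = \left(-44\right) \left(-17\right) + 250 = 748 + 250 = 998$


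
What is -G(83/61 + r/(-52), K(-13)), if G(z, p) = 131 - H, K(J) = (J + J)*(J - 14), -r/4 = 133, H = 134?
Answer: 3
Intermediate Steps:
r = -532 (r = -4*133 = -532)
K(J) = 2*J*(-14 + J) (K(J) = (2*J)*(-14 + J) = 2*J*(-14 + J))
G(z, p) = -3 (G(z, p) = 131 - 1*134 = 131 - 134 = -3)
-G(83/61 + r/(-52), K(-13)) = -1*(-3) = 3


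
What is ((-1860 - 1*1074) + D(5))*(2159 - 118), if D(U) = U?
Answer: -5978089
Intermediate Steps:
((-1860 - 1*1074) + D(5))*(2159 - 118) = ((-1860 - 1*1074) + 5)*(2159 - 118) = ((-1860 - 1074) + 5)*2041 = (-2934 + 5)*2041 = -2929*2041 = -5978089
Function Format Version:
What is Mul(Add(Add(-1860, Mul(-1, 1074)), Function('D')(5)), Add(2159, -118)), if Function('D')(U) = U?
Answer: -5978089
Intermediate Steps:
Mul(Add(Add(-1860, Mul(-1, 1074)), Function('D')(5)), Add(2159, -118)) = Mul(Add(Add(-1860, Mul(-1, 1074)), 5), Add(2159, -118)) = Mul(Add(Add(-1860, -1074), 5), 2041) = Mul(Add(-2934, 5), 2041) = Mul(-2929, 2041) = -5978089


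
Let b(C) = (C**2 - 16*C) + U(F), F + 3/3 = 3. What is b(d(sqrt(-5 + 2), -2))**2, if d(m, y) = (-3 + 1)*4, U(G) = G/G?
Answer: 37249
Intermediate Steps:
F = 2 (F = -1 + 3 = 2)
U(G) = 1
d(m, y) = -8 (d(m, y) = -2*4 = -8)
b(C) = 1 + C**2 - 16*C (b(C) = (C**2 - 16*C) + 1 = 1 + C**2 - 16*C)
b(d(sqrt(-5 + 2), -2))**2 = (1 + (-8)**2 - 16*(-8))**2 = (1 + 64 + 128)**2 = 193**2 = 37249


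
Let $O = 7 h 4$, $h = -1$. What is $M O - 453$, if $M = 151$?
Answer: $-4681$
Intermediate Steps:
$O = -28$ ($O = 7 \left(-1\right) 4 = \left(-7\right) 4 = -28$)
$M O - 453 = 151 \left(-28\right) - 453 = -4228 - 453 = -4681$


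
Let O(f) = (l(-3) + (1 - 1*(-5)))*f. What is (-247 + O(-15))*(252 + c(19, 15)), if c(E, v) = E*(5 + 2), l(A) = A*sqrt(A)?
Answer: -129745 + 17325*I*sqrt(3) ≈ -1.2975e+5 + 30008.0*I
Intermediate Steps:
l(A) = A**(3/2)
c(E, v) = 7*E (c(E, v) = E*7 = 7*E)
O(f) = f*(6 - 3*I*sqrt(3)) (O(f) = ((-3)**(3/2) + (1 - 1*(-5)))*f = (-3*I*sqrt(3) + (1 + 5))*f = (-3*I*sqrt(3) + 6)*f = (6 - 3*I*sqrt(3))*f = f*(6 - 3*I*sqrt(3)))
(-247 + O(-15))*(252 + c(19, 15)) = (-247 + 3*(-15)*(2 - I*sqrt(3)))*(252 + 7*19) = (-247 + (-90 + 45*I*sqrt(3)))*(252 + 133) = (-337 + 45*I*sqrt(3))*385 = -129745 + 17325*I*sqrt(3)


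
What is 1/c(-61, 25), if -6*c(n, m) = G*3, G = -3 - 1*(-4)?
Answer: -2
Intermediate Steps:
G = 1 (G = -3 + 4 = 1)
c(n, m) = -½ (c(n, m) = -3/6 = -⅙*3 = -½)
1/c(-61, 25) = 1/(-½) = -2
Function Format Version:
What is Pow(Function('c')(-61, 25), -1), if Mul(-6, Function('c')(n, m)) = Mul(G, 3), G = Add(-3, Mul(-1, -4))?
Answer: -2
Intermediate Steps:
G = 1 (G = Add(-3, 4) = 1)
Function('c')(n, m) = Rational(-1, 2) (Function('c')(n, m) = Mul(Rational(-1, 6), Mul(1, 3)) = Mul(Rational(-1, 6), 3) = Rational(-1, 2))
Pow(Function('c')(-61, 25), -1) = Pow(Rational(-1, 2), -1) = -2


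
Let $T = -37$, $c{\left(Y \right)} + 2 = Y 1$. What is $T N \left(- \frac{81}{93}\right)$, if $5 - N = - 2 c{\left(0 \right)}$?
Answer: $\frac{999}{31} \approx 32.226$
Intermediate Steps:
$c{\left(Y \right)} = -2 + Y$ ($c{\left(Y \right)} = -2 + Y 1 = -2 + Y$)
$N = 1$ ($N = 5 - - 2 \left(-2 + 0\right) = 5 - \left(-2\right) \left(-2\right) = 5 - 4 = 1$)
$T N \left(- \frac{81}{93}\right) = \left(-37\right) 1 \left(- \frac{81}{93}\right) = - 37 \left(\left(-81\right) \frac{1}{93}\right) = \left(-37\right) \left(- \frac{27}{31}\right) = \frac{999}{31}$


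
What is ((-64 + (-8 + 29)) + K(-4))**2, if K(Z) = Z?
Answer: 2209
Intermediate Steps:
((-64 + (-8 + 29)) + K(-4))**2 = ((-64 + (-8 + 29)) - 4)**2 = ((-64 + 21) - 4)**2 = (-43 - 4)**2 = (-47)**2 = 2209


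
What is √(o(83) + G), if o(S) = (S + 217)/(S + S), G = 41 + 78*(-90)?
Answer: I*√48065881/83 ≈ 83.53*I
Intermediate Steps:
G = -6979 (G = 41 - 7020 = -6979)
o(S) = (217 + S)/(2*S) (o(S) = (217 + S)/((2*S)) = (217 + S)*(1/(2*S)) = (217 + S)/(2*S))
√(o(83) + G) = √((½)*(217 + 83)/83 - 6979) = √((½)*(1/83)*300 - 6979) = √(150/83 - 6979) = √(-579107/83) = I*√48065881/83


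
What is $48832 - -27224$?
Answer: $76056$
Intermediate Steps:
$48832 - -27224 = 48832 + 27224 = 76056$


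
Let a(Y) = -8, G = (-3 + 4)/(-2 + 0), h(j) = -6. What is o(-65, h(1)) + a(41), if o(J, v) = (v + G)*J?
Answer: 829/2 ≈ 414.50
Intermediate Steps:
G = -½ (G = 1/(-2) = 1*(-½) = -½ ≈ -0.50000)
o(J, v) = J*(-½ + v) (o(J, v) = (v - ½)*J = (-½ + v)*J = J*(-½ + v))
o(-65, h(1)) + a(41) = -65*(-½ - 6) - 8 = -65*(-13/2) - 8 = 845/2 - 8 = 829/2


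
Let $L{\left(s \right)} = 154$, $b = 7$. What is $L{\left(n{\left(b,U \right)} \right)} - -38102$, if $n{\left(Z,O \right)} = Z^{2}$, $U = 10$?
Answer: $38256$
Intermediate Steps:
$L{\left(n{\left(b,U \right)} \right)} - -38102 = 154 - -38102 = 154 + 38102 = 38256$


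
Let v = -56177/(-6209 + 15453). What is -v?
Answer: 56177/9244 ≈ 6.0771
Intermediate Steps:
v = -56177/9244 ≈ -6.0771
-v = -1*(-56177/9244) = 56177/9244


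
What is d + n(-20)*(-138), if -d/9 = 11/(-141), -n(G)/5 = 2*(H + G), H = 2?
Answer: -1167447/47 ≈ -24839.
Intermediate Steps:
n(G) = -20 - 10*G (n(G) = -10*(2 + G) = -5*(4 + 2*G) = -20 - 10*G)
d = 33/47 (d = -99/(-141) = -99*(-1)/141 = -9*(-11/141) = 33/47 ≈ 0.70213)
d + n(-20)*(-138) = 33/47 + (-20 - 10*(-20))*(-138) = 33/47 + (-20 + 200)*(-138) = 33/47 + 180*(-138) = 33/47 - 24840 = -1167447/47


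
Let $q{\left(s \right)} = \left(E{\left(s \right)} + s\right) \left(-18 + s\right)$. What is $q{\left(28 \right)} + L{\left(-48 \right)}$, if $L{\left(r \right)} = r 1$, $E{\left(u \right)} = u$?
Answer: $512$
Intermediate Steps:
$L{\left(r \right)} = r$
$q{\left(s \right)} = 2 s \left(-18 + s\right)$ ($q{\left(s \right)} = \left(s + s\right) \left(-18 + s\right) = 2 s \left(-18 + s\right)$)
$q{\left(28 \right)} + L{\left(-48 \right)} = 2 \cdot 28 \left(-18 + 28\right) - 48 = 2 \cdot 28 \cdot 10 - 48 = 560 - 48 = 512$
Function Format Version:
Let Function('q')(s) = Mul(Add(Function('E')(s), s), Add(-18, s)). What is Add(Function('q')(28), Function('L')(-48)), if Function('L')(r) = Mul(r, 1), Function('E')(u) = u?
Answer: 512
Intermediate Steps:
Function('L')(r) = r
Function('q')(s) = Mul(2, s, Add(-18, s)) (Function('q')(s) = Mul(Add(s, s), Add(-18, s)) = Mul(Mul(2, s), Add(-18, s)) = Mul(2, s, Add(-18, s)))
Add(Function('q')(28), Function('L')(-48)) = Add(Mul(2, 28, Add(-18, 28)), -48) = Add(Mul(2, 28, 10), -48) = Add(560, -48) = 512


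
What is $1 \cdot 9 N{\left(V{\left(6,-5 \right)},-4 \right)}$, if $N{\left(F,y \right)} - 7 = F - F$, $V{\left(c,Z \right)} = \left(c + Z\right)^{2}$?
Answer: $63$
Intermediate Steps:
$V{\left(c,Z \right)} = \left(Z + c\right)^{2}$
$N{\left(F,y \right)} = 7$ ($N{\left(F,y \right)} = 7 + \left(F - F\right) = 7 + 0 = 7$)
$1 \cdot 9 N{\left(V{\left(6,-5 \right)},-4 \right)} = 1 \cdot 9 \cdot 7 = 9 \cdot 7 = 63$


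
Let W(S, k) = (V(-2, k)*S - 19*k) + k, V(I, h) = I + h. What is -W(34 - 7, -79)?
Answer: 765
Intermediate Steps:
W(S, k) = -18*k + S*(-2 + k) (W(S, k) = ((-2 + k)*S - 19*k) + k = (S*(-2 + k) - 19*k) + k = (-19*k + S*(-2 + k)) + k = -18*k + S*(-2 + k))
-W(34 - 7, -79) = -(-18*(-79) + (34 - 7)*(-2 - 79)) = -(1422 + 27*(-81)) = -(1422 - 2187) = -1*(-765) = 765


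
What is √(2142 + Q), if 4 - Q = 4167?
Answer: I*√2021 ≈ 44.956*I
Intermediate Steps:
Q = -4163 (Q = 4 - 1*4167 = 4 - 4167 = -4163)
√(2142 + Q) = √(2142 - 4163) = √(-2021) = I*√2021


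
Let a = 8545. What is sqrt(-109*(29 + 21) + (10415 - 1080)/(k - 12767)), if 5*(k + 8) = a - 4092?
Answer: 5*I*sqrt(769863291186)/59422 ≈ 73.829*I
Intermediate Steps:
k = 4413/5 (k = -8 + (8545 - 4092)/5 = -8 + (1/5)*4453 = -8 + 4453/5 = 4413/5 ≈ 882.60)
sqrt(-109*(29 + 21) + (10415 - 1080)/(k - 12767)) = sqrt(-109*(29 + 21) + (10415 - 1080)/(4413/5 - 12767)) = sqrt(-109*50 + 9335/(-59422/5)) = sqrt(-5450 + 9335*(-5/59422)) = sqrt(-5450 - 46675/59422) = sqrt(-323896575/59422) = 5*I*sqrt(769863291186)/59422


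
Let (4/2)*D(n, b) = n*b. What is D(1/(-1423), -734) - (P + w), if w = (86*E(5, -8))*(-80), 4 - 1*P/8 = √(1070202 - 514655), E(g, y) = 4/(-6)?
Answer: -19715987/4269 + 8*√555547 ≈ 1344.4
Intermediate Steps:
E(g, y) = -⅔ (E(g, y) = 4*(-⅙) = -⅔)
P = 32 - 8*√555547 (P = 32 - 8*√(1070202 - 514655) = 32 - 8*√555547 ≈ -5930.8)
w = 13760/3 (w = (86*(-⅔))*(-80) = -172/3*(-80) = 13760/3 ≈ 4586.7)
D(n, b) = b*n/2 (D(n, b) = (n*b)/2 = (b*n)/2 = b*n/2)
D(1/(-1423), -734) - (P + w) = (½)*(-734)/(-1423) - ((32 - 8*√555547) + 13760/3) = (½)*(-734)*(-1/1423) - (13856/3 - 8*√555547) = 367/1423 + (-13856/3 + 8*√555547) = -19715987/4269 + 8*√555547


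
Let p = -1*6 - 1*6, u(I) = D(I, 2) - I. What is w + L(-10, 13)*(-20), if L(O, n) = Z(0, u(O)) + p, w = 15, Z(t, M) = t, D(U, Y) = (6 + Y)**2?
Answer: 255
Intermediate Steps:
u(I) = 64 - I (u(I) = (6 + 2)**2 - I = 8**2 - I = 64 - I)
p = -12 (p = -6 - 6 = -12)
L(O, n) = -12 (L(O, n) = 0 - 12 = -12)
w + L(-10, 13)*(-20) = 15 - 12*(-20) = 15 + 240 = 255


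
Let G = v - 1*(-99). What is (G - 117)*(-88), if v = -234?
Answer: 22176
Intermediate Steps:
G = -135 (G = -234 - 1*(-99) = -234 + 99 = -135)
(G - 117)*(-88) = (-135 - 117)*(-88) = -252*(-88) = 22176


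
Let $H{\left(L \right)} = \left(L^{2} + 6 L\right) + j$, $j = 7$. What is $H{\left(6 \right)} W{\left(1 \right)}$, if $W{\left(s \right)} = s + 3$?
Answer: $316$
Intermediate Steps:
$W{\left(s \right)} = 3 + s$
$H{\left(L \right)} = 7 + L^{2} + 6 L$ ($H{\left(L \right)} = \left(L^{2} + 6 L\right) + 7 = 7 + L^{2} + 6 L$)
$H{\left(6 \right)} W{\left(1 \right)} = \left(7 + 6^{2} + 6 \cdot 6\right) \left(3 + 1\right) = \left(7 + 36 + 36\right) 4 = 79 \cdot 4 = 316$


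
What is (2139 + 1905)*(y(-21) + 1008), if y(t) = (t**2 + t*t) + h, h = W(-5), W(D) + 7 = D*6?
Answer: 7493532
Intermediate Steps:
W(D) = -7 + 6*D (W(D) = -7 + D*6 = -7 + 6*D)
h = -37 (h = -7 + 6*(-5) = -7 - 30 = -37)
y(t) = -37 + 2*t**2 (y(t) = (t**2 + t*t) - 37 = (t**2 + t**2) - 37 = 2*t**2 - 37 = -37 + 2*t**2)
(2139 + 1905)*(y(-21) + 1008) = (2139 + 1905)*((-37 + 2*(-21)**2) + 1008) = 4044*((-37 + 2*441) + 1008) = 4044*((-37 + 882) + 1008) = 4044*(845 + 1008) = 4044*1853 = 7493532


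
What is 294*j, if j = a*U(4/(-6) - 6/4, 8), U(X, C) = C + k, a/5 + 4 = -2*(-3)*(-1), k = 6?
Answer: -205800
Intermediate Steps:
a = -50 (a = -20 + 5*(-2*(-3)*(-1)) = -20 + 5*(6*(-1)) = -20 + 5*(-6) = -20 - 30 = -50)
U(X, C) = 6 + C (U(X, C) = C + 6 = 6 + C)
j = -700 (j = -50*(6 + 8) = -50*14 = -700)
294*j = 294*(-700) = -205800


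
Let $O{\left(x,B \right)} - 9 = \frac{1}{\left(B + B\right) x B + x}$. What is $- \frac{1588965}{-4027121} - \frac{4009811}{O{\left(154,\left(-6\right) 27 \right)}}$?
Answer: $- \frac{1434385295290177621}{3219473253905} \approx -4.4553 \cdot 10^{5}$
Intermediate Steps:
$O{\left(x,B \right)} = 9 + \frac{1}{x + 2 x B^{2}}$ ($O{\left(x,B \right)} = 9 + \frac{1}{\left(B + B\right) x B + x} = 9 + \frac{1}{2 B x B + x} = 9 + \frac{1}{2 x B^{2} + x} = 9 + \frac{1}{x + 2 x B^{2}}$)
$- \frac{1588965}{-4027121} - \frac{4009811}{O{\left(154,\left(-6\right) 27 \right)}} = - \frac{1588965}{-4027121} - \frac{4009811}{\frac{1}{154} \frac{1}{1 + 2 \left(\left(-6\right) 27\right)^{2}} \left(1 + 9 \cdot 154 + 18 \cdot 154 \left(\left(-6\right) 27\right)^{2}\right)} = \left(-1588965\right) \left(- \frac{1}{4027121}\right) - \frac{4009811}{\frac{1}{154} \frac{1}{1 + 2 \left(-162\right)^{2}} \left(1 + 1386 + 18 \cdot 154 \left(-162\right)^{2}\right)} = \frac{226995}{575303} - \frac{4009811}{\frac{1}{154} \frac{1}{1 + 2 \cdot 26244} \left(1 + 1386 + 18 \cdot 154 \cdot 26244\right)} = \frac{226995}{575303} - \frac{4009811}{\frac{1}{154} \frac{1}{1 + 52488} \left(1 + 1386 + 72748368\right)} = \frac{226995}{575303} - \frac{4009811}{\frac{1}{154} \cdot \frac{1}{52489} \cdot 72749755} = \frac{226995}{575303} - \frac{4009811}{\frac{72749755}{8083306}} = \frac{226995}{575303} - \frac{2493271485782}{5596135} = - \frac{1434385295290177621}{3219473253905}$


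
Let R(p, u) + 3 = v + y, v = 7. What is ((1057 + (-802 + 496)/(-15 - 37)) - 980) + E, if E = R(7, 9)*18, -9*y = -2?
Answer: 4131/26 ≈ 158.88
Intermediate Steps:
y = 2/9 (y = -1/9*(-2) = 2/9 ≈ 0.22222)
R(p, u) = 38/9 (R(p, u) = -3 + (7 + 2/9) = -3 + 65/9 = 38/9)
E = 76 (E = (38/9)*18 = 76)
((1057 + (-802 + 496)/(-15 - 37)) - 980) + E = ((1057 + (-802 + 496)/(-15 - 37)) - 980) + 76 = ((1057 - 306/(-52)) - 980) + 76 = ((1057 - 306*(-1/52)) - 980) + 76 = ((1057 + 153/26) - 980) + 76 = (27635/26 - 980) + 76 = 2155/26 + 76 = 4131/26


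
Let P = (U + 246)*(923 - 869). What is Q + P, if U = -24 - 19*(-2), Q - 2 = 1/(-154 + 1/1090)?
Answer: 2357074988/167859 ≈ 14042.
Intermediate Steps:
Q = 334628/167859 (Q = 2 + 1/(-154 + 1/1090) = 2 + 1/(-167859/1090) = 2 - 1090/167859 = 334628/167859 ≈ 1.9935)
U = 14 (U = -24 + 38 = 14)
P = 14040 (P = (14 + 246)*(923 - 869) = 260*54 = 14040)
Q + P = 334628/167859 + 14040 = 2357074988/167859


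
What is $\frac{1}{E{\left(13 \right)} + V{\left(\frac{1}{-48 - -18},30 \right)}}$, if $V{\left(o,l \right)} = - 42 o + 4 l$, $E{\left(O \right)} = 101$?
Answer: $\frac{5}{1112} \approx 0.0044964$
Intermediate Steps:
$\frac{1}{E{\left(13 \right)} + V{\left(\frac{1}{-48 - -18},30 \right)}} = \frac{1}{101 + \left(- \frac{42}{-48 - -18} + 4 \cdot 30\right)} = \frac{1}{101 + \left(- \frac{42}{-48 + \left(-24 + 42\right)} + 120\right)} = \frac{1}{101 + \left(- \frac{42}{-48 + 18} + 120\right)} = \frac{1}{101 + \left(- \frac{42}{-30} + 120\right)} = \frac{1}{101 + \left(\left(-42\right) \left(- \frac{1}{30}\right) + 120\right)} = \frac{1}{101 + \left(\frac{7}{5} + 120\right)} = \frac{1}{101 + \frac{607}{5}} = \frac{1}{\frac{1112}{5}} = \frac{5}{1112}$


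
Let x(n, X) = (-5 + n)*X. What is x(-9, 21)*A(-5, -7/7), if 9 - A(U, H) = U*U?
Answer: 4704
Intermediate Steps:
x(n, X) = X*(-5 + n)
A(U, H) = 9 - U**2 (A(U, H) = 9 - U*U = 9 - U**2)
x(-9, 21)*A(-5, -7/7) = (21*(-5 - 9))*(9 - 1*(-5)**2) = (21*(-14))*(9 - 1*25) = -294*(9 - 25) = -294*(-16) = 4704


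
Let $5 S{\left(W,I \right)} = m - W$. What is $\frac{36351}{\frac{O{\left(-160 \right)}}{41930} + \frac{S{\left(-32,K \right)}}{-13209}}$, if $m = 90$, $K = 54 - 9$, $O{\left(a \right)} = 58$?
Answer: $- \frac{287616055041}{3671} \approx -7.8348 \cdot 10^{7}$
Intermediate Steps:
$K = 45$ ($K = 54 - 9 = 45$)
$S{\left(W,I \right)} = 18 - \frac{W}{5}$ ($S{\left(W,I \right)} = \frac{90 - W}{5} = 18 - \frac{W}{5}$)
$\frac{36351}{\frac{O{\left(-160 \right)}}{41930} + \frac{S{\left(-32,K \right)}}{-13209}} = \frac{36351}{\frac{58}{41930} + \frac{18 - - \frac{32}{5}}{-13209}} = \frac{36351}{58 \cdot \frac{1}{41930} + \left(18 + \frac{32}{5}\right) \left(- \frac{1}{13209}\right)} = \frac{36351}{\frac{29}{20965} + \frac{122}{5} \left(- \frac{1}{13209}\right)} = \frac{36351}{\frac{29}{20965} - \frac{122}{66045}} = \frac{36351}{- \frac{3671}{7912191}} = 36351 \left(- \frac{7912191}{3671}\right) = - \frac{287616055041}{3671}$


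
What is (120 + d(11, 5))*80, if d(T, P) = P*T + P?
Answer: 14400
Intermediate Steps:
d(T, P) = P + P*T
(120 + d(11, 5))*80 = (120 + 5*(1 + 11))*80 = (120 + 5*12)*80 = (120 + 60)*80 = 180*80 = 14400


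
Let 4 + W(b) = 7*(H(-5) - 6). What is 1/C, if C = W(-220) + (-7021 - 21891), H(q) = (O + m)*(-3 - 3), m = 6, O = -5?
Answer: -1/29000 ≈ -3.4483e-5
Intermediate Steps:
H(q) = -6 (H(q) = (-5 + 6)*(-3 - 3) = 1*(-6) = -6)
W(b) = -88 (W(b) = -4 + 7*(-6 - 6) = -4 + 7*(-12) = -4 - 84 = -88)
C = -29000 (C = -88 + (-7021 - 21891) = -88 - 28912 = -29000)
1/C = 1/(-29000) = -1/29000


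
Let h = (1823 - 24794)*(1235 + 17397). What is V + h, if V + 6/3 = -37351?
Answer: -428033025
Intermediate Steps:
V = -37353 (V = -2 - 37351 = -37353)
h = -427995672 (h = -22971*18632 = -427995672)
V + h = -37353 - 427995672 = -428033025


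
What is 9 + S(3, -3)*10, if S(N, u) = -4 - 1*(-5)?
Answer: 19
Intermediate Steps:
S(N, u) = 1 (S(N, u) = -4 + 5 = 1)
9 + S(3, -3)*10 = 9 + 1*10 = 9 + 10 = 19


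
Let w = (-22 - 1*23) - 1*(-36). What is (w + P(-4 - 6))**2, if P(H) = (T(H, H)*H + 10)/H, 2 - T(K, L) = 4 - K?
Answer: 484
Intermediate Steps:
T(K, L) = -2 + K (T(K, L) = 2 - (4 - K) = 2 + (-4 + K) = -2 + K)
w = -9 (w = (-22 - 23) + 36 = -45 + 36 = -9)
P(H) = (10 + H*(-2 + H))/H (P(H) = ((-2 + H)*H + 10)/H = (H*(-2 + H) + 10)/H = (10 + H*(-2 + H))/H)
(w + P(-4 - 6))**2 = (-9 + (-2 + (-4 - 6) + 10/(-4 - 6)))**2 = (-9 + (-2 - 10 + 10/(-10)))**2 = (-9 + (-2 - 10 + 10*(-1/10)))**2 = (-9 + (-2 - 10 - 1))**2 = (-9 - 13)**2 = (-22)**2 = 484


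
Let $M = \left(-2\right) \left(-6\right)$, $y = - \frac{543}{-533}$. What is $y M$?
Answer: $\frac{6516}{533} \approx 12.225$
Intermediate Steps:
$y = \frac{543}{533}$ ($y = \left(-543\right) \left(- \frac{1}{533}\right) = \frac{543}{533} \approx 1.0188$)
$M = 12$
$y M = \frac{543}{533} \cdot 12 = \frac{6516}{533}$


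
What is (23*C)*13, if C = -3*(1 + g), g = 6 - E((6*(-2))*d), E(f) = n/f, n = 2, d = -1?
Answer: -12259/2 ≈ -6129.5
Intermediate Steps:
E(f) = 2/f
g = 35/6 (g = 6 - 2/((6*(-2))*(-1)) = 6 - 2/((-12*(-1))) = 6 - 2/12 = 6 - 1*⅙ = 6 - ⅙ = 35/6 ≈ 5.8333)
C = -41/2 (C = -3*(1 + 35/6) = -3*41/6 = -41/2 ≈ -20.500)
(23*C)*13 = (23*(-41/2))*13 = -943/2*13 = -12259/2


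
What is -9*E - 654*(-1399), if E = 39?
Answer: 914595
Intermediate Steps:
-9*E - 654*(-1399) = -9*39 - 654*(-1399) = -351 + 914946 = 914595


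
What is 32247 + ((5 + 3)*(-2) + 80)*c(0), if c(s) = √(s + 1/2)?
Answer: 32247 + 32*√2 ≈ 32292.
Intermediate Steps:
c(s) = √(½ + s) (c(s) = √(s + ½) = √(½ + s))
32247 + ((5 + 3)*(-2) + 80)*c(0) = 32247 + ((5 + 3)*(-2) + 80)*(√(2 + 4*0)/2) = 32247 + (8*(-2) + 80)*(√(2 + 0)/2) = 32247 + (-16 + 80)*(√2/2) = 32247 + 64*(√2/2) = 32247 + 32*√2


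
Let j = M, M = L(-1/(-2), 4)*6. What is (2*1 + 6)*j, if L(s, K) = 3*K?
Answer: 576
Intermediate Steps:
M = 72 (M = (3*4)*6 = 12*6 = 72)
j = 72
(2*1 + 6)*j = (2*1 + 6)*72 = (2 + 6)*72 = 8*72 = 576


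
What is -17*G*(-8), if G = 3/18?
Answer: 68/3 ≈ 22.667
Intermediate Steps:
G = ⅙ (G = 3*(1/18) = ⅙ ≈ 0.16667)
-17*G*(-8) = -17*⅙*(-8) = -17/6*(-8) = 68/3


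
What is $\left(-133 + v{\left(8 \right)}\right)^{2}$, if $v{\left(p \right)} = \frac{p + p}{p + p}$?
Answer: $17424$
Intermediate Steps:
$v{\left(p \right)} = 1$ ($v{\left(p \right)} = \frac{2 p}{2 p} = 2 p \frac{1}{2 p} = 1$)
$\left(-133 + v{\left(8 \right)}\right)^{2} = \left(-133 + 1\right)^{2} = \left(-132\right)^{2} = 17424$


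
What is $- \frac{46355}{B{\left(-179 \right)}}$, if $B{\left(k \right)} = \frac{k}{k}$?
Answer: $-46355$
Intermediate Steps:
$B{\left(k \right)} = 1$
$- \frac{46355}{B{\left(-179 \right)}} = - \frac{46355}{1} = \left(-46355\right) 1 = -46355$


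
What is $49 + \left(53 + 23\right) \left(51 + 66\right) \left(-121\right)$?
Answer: $-1075883$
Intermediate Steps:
$49 + \left(53 + 23\right) \left(51 + 66\right) \left(-121\right) = 49 + 76 \cdot 117 \left(-121\right) = 49 + 8892 \left(-121\right) = 49 - 1075932 = -1075883$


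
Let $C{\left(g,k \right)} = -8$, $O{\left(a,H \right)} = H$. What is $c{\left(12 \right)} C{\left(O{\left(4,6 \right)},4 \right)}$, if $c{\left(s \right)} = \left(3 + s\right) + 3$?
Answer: $-144$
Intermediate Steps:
$c{\left(s \right)} = 6 + s$
$c{\left(12 \right)} C{\left(O{\left(4,6 \right)},4 \right)} = \left(6 + 12\right) \left(-8\right) = 18 \left(-8\right) = -144$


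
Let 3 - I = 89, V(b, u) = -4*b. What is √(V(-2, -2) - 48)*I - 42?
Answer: -42 - 172*I*√10 ≈ -42.0 - 543.91*I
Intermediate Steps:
I = -86 (I = 3 - 1*89 = 3 - 89 = -86)
√(V(-2, -2) - 48)*I - 42 = √(-4*(-2) - 48)*(-86) - 42 = √(8 - 48)*(-86) - 42 = √(-40)*(-86) - 42 = (2*I*√10)*(-86) - 42 = -172*I*√10 - 42 = -42 - 172*I*√10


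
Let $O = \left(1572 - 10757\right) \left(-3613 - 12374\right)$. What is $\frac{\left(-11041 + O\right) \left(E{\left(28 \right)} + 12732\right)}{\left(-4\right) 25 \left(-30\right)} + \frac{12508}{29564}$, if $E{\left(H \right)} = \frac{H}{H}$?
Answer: $\frac{6909035522494031}{11086500} \approx 6.2319 \cdot 10^{8}$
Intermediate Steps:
$E{\left(H \right)} = 1$
$O = 146840595$ ($O = \left(-9185\right) \left(-15987\right) = 146840595$)
$\frac{\left(-11041 + O\right) \left(E{\left(28 \right)} + 12732\right)}{\left(-4\right) 25 \left(-30\right)} + \frac{12508}{29564} = \frac{\left(-11041 + 146840595\right) \left(1 + 12732\right)}{\left(-4\right) 25 \left(-30\right)} + \frac{12508}{29564} = \frac{146829554 \cdot 12733}{\left(-100\right) \left(-30\right)} + 12508 \cdot \frac{1}{29564} = \frac{1869580711082}{3000} + \frac{3127}{7391} = 1869580711082 \cdot \frac{1}{3000} + \frac{3127}{7391} = \frac{934790355541}{1500} + \frac{3127}{7391} = \frac{6909035522494031}{11086500}$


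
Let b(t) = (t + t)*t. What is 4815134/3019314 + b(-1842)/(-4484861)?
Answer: 553179636491/6770601802677 ≈ 0.081703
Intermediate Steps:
b(t) = 2*t² (b(t) = (2*t)*t = 2*t²)
4815134/3019314 + b(-1842)/(-4484861) = 4815134/3019314 + (2*(-1842)²)/(-4484861) = 4815134*(1/3019314) + (2*3392964)*(-1/4484861) = 2407567/1509657 + 6785928*(-1/4484861) = 2407567/1509657 - 6785928/4484861 = 553179636491/6770601802677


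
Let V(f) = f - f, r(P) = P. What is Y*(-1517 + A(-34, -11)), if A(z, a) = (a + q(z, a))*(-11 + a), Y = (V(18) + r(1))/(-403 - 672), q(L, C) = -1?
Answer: 1253/1075 ≈ 1.1656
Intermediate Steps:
V(f) = 0
Y = -1/1075 (Y = (0 + 1)/(-403 - 672) = 1/(-1075) = 1*(-1/1075) = -1/1075 ≈ -0.00093023)
A(z, a) = (-1 + a)*(-11 + a) (A(z, a) = (a - 1)*(-11 + a) = (-1 + a)*(-11 + a))
Y*(-1517 + A(-34, -11)) = -(-1517 + (11 + (-11)**2 - 12*(-11)))/1075 = -(-1517 + (11 + 121 + 132))/1075 = -(-1517 + 264)/1075 = -1/1075*(-1253) = 1253/1075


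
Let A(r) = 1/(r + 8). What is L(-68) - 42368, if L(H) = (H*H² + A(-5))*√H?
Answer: -42368 - 1886590*I*√17/3 ≈ -42368.0 - 2.5929e+6*I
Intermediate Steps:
A(r) = 1/(8 + r)
L(H) = √H*(⅓ + H³) (L(H) = (H*H² + 1/(8 - 5))*√H = (H³ + 1/3)*√H = (H³ + ⅓)*√H = (⅓ + H³)*√H = √H*(⅓ + H³))
L(-68) - 42368 = √(-68)*(⅓ + (-68)³) - 42368 = (2*I*√17)*(⅓ - 314432) - 42368 = (2*I*√17)*(-943295/3) - 42368 = -1886590*I*√17/3 - 42368 = -42368 - 1886590*I*√17/3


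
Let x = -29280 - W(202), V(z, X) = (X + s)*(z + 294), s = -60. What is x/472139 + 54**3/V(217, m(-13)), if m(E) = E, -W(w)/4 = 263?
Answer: -75397884580/17612201117 ≈ -4.2810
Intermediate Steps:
W(w) = -1052 (W(w) = -4*263 = -1052)
V(z, X) = (-60 + X)*(294 + z) (V(z, X) = (X - 60)*(z + 294) = (-60 + X)*(294 + z))
x = -28228 (x = -29280 - 1*(-1052) = -29280 + 1052 = -28228)
x/472139 + 54**3/V(217, m(-13)) = -28228/472139 + 54**3/(-17640 - 60*217 + 294*(-13) - 13*217) = -28228*1/472139 + 157464/(-17640 - 13020 - 3822 - 2821) = -28228/472139 + 157464/(-37303) = -28228/472139 + 157464*(-1/37303) = -28228/472139 - 157464/37303 = -75397884580/17612201117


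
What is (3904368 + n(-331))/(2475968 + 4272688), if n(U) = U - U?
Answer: 81341/140597 ≈ 0.57854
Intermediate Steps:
n(U) = 0
(3904368 + n(-331))/(2475968 + 4272688) = (3904368 + 0)/(2475968 + 4272688) = 3904368/6748656 = 3904368*(1/6748656) = 81341/140597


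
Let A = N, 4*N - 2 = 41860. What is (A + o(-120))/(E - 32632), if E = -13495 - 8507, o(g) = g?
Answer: -20691/109268 ≈ -0.18936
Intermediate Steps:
N = 20931/2 (N = ½ + (¼)*41860 = ½ + 10465 = 20931/2 ≈ 10466.)
A = 20931/2 ≈ 10466.
E = -22002
(A + o(-120))/(E - 32632) = (20931/2 - 120)/(-22002 - 32632) = (20691/2)/(-54634) = (20691/2)*(-1/54634) = -20691/109268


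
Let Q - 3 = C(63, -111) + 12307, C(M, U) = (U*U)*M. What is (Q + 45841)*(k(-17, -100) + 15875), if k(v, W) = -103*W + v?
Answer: 21825555092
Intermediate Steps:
C(M, U) = M*U² (C(M, U) = U²*M = M*U²)
Q = 788533 (Q = 3 + (63*(-111)² + 12307) = 3 + (63*12321 + 12307) = 3 + (776223 + 12307) = 3 + 788530 = 788533)
k(v, W) = v - 103*W
(Q + 45841)*(k(-17, -100) + 15875) = (788533 + 45841)*((-17 - 103*(-100)) + 15875) = 834374*((-17 + 10300) + 15875) = 834374*(10283 + 15875) = 834374*26158 = 21825555092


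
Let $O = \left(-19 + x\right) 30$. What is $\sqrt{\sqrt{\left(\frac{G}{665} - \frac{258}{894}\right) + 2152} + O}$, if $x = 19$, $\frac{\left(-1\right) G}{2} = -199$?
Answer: $\frac{99085^{\frac{3}{4}} \sqrt[4]{213261627}}{99085} \approx 6.8112$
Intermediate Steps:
$G = 398$ ($G = \left(-2\right) \left(-199\right) = 398$)
$O = 0$ ($O = \left(-19 + 19\right) 30 = 0 \cdot 30 = 0$)
$\sqrt{\sqrt{\left(\frac{G}{665} - \frac{258}{894}\right) + 2152} + O} = \sqrt{\sqrt{\left(\frac{398}{665} - \frac{258}{894}\right) + 2152} + 0} = \sqrt{\sqrt{\left(398 \cdot \frac{1}{665} - \frac{43}{149}\right) + 2152} + 0} = \sqrt{\sqrt{\left(\frac{398}{665} - \frac{43}{149}\right) + 2152} + 0} = \sqrt{\sqrt{\frac{30707}{99085} + 2152} + 0} = \sqrt{\sqrt{\frac{213261627}{99085}} + 0} = \sqrt{\frac{\sqrt{21131028311295}}{99085} + 0} = \sqrt{\frac{\sqrt{21131028311295}}{99085}} = \frac{99085^{\frac{3}{4}} \sqrt[4]{213261627}}{99085}$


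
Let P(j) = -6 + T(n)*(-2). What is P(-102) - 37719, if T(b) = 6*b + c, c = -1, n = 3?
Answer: -37759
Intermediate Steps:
T(b) = -1 + 6*b (T(b) = 6*b - 1 = -1 + 6*b)
P(j) = -40 (P(j) = -6 + (-1 + 6*3)*(-2) = -6 + (-1 + 18)*(-2) = -6 + 17*(-2) = -6 - 34 = -40)
P(-102) - 37719 = -40 - 37719 = -37759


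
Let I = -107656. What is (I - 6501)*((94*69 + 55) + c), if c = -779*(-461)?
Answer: -41742648620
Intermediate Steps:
c = 359119
(I - 6501)*((94*69 + 55) + c) = (-107656 - 6501)*((94*69 + 55) + 359119) = -114157*((6486 + 55) + 359119) = -114157*(6541 + 359119) = -114157*365660 = -41742648620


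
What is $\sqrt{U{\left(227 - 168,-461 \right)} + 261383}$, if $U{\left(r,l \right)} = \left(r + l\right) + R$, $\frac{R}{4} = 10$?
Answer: $\sqrt{261021} \approx 510.9$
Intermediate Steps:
$R = 40$ ($R = 4 \cdot 10 = 40$)
$U{\left(r,l \right)} = 40 + l + r$ ($U{\left(r,l \right)} = \left(r + l\right) + 40 = \left(l + r\right) + 40 = 40 + l + r$)
$\sqrt{U{\left(227 - 168,-461 \right)} + 261383} = \sqrt{\left(40 - 461 + \left(227 - 168\right)\right) + 261383} = \sqrt{\left(40 - 461 + 59\right) + 261383} = \sqrt{-362 + 261383} = \sqrt{261021}$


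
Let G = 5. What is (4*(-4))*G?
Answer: -80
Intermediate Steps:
(4*(-4))*G = (4*(-4))*5 = -16*5 = -80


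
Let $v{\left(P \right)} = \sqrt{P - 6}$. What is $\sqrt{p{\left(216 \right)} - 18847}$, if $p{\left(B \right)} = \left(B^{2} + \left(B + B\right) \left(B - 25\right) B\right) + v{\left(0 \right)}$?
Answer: $\sqrt{17850401 + i \sqrt{6}} \approx 4225.0 + 0.0002 i$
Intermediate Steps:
$v{\left(P \right)} = \sqrt{-6 + P}$
$p{\left(B \right)} = B^{2} + i \sqrt{6} + 2 B^{2} \left(-25 + B\right)$ ($p{\left(B \right)} = \left(B^{2} + \left(B + B\right) \left(B - 25\right) B\right) + \sqrt{-6 + 0} = \left(B^{2} + 2 B \left(-25 + B\right) B\right) + \sqrt{-6} = \left(B^{2} + 2 B \left(-25 + B\right) B\right) + i \sqrt{6} = \left(B^{2} + 2 B^{2} \left(-25 + B\right)\right) + i \sqrt{6} = B^{2} + i \sqrt{6} + 2 B^{2} \left(-25 + B\right)$)
$\sqrt{p{\left(216 \right)} - 18847} = \sqrt{\left(- 49 \cdot 216^{2} + 2 \cdot 216^{3} + i \sqrt{6}\right) - 18847} = \sqrt{\left(\left(-49\right) 46656 + 2 \cdot 10077696 + i \sqrt{6}\right) - 18847} = \sqrt{\left(-2286144 + 20155392 + i \sqrt{6}\right) - 18847} = \sqrt{\left(17869248 + i \sqrt{6}\right) - 18847} = \sqrt{17850401 + i \sqrt{6}}$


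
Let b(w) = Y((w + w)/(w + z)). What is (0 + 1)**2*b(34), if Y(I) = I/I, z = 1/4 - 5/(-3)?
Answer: 1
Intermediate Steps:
z = 23/12 (z = 1*(1/4) - 5*(-1/3) = 1/4 + 5/3 = 23/12 ≈ 1.9167)
Y(I) = 1
b(w) = 1
(0 + 1)**2*b(34) = (0 + 1)**2*1 = 1**2*1 = 1*1 = 1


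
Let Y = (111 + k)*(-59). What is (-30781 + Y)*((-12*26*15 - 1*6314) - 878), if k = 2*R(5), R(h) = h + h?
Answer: 457190720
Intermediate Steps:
R(h) = 2*h
k = 20 (k = 2*(2*5) = 2*10 = 20)
Y = -7729 (Y = (111 + 20)*(-59) = 131*(-59) = -7729)
(-30781 + Y)*((-12*26*15 - 1*6314) - 878) = (-30781 - 7729)*((-12*26*15 - 1*6314) - 878) = -38510*((-312*15 - 6314) - 878) = -38510*((-4680 - 6314) - 878) = -38510*(-10994 - 878) = -38510*(-11872) = 457190720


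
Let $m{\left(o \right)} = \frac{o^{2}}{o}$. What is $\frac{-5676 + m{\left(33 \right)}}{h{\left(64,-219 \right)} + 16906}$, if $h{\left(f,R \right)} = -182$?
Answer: $- \frac{5643}{16724} \approx -0.33742$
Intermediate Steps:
$m{\left(o \right)} = o$
$\frac{-5676 + m{\left(33 \right)}}{h{\left(64,-219 \right)} + 16906} = \frac{-5676 + 33}{-182 + 16906} = - \frac{5643}{16724}$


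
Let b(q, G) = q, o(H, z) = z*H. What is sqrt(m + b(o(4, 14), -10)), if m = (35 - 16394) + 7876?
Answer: 53*I*sqrt(3) ≈ 91.799*I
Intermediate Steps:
o(H, z) = H*z
m = -8483 (m = -16359 + 7876 = -8483)
sqrt(m + b(o(4, 14), -10)) = sqrt(-8483 + 4*14) = sqrt(-8483 + 56) = sqrt(-8427) = 53*I*sqrt(3)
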